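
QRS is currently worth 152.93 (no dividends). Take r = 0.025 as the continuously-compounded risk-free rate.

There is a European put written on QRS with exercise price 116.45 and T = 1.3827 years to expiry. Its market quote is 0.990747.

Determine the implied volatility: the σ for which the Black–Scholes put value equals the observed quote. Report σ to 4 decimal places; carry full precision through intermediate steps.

At σ = 0.1839 the Black–Scholes value reproduces the quote:
σ√T = 0.1839·√1.3827 = 0.216245
d₁ = (ln(S/K) + (r+σ²/2)T) / (σ√T) = (ln(152.93/116.45) + (0.025+0.1839²/2)·1.3827) / 0.216245 = (0.272518 + 0.057948) / 0.216245 = 1.528206
d₂ = d₁ − σ√T = 1.528206 − 0.216245 = 1.311962
e^{−rT} = 0.966023
N(−d₁) = 0.063231,  N(−d₂) = 0.094767
V = K·e^{−rT}·N(−d₂) − S·N(−d₁) = 10.660611 − 9.669863 = 0.990747 (the observed quote) — the price is monotone increasing in volatility, hence this σ is the only solution

sigma = 0.1839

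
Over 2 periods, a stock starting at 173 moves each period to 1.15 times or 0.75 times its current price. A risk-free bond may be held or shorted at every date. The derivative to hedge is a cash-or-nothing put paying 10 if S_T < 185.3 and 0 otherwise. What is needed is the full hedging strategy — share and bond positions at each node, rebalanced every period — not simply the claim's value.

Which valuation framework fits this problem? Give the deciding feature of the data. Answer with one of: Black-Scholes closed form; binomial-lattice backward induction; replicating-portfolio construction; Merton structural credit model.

framework: replicating-portfolio construction

Key observation: what is demanded is not a single number but the (Δ, B) position at each node of the 1.15/0.75 tree starting at 173; constructing those positions is the replicating-portfolio method.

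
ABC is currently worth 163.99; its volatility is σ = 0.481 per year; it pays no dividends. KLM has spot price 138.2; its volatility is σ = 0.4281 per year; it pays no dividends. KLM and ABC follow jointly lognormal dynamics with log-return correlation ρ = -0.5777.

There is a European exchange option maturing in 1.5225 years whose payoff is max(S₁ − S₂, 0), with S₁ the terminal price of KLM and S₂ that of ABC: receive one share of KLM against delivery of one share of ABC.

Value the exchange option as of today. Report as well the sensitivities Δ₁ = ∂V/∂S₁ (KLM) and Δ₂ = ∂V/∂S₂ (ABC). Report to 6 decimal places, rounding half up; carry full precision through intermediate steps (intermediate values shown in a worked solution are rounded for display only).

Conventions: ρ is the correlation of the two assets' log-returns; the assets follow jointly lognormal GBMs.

exchange price = 45.567418
Δ1 = 0.628057
Δ2 = -0.251418

σ_eff = √(σ₁² + σ₂² − 2ρσ₁σ₂) = √(0.4281² + 0.481² − 2·-0.5777·0.4281·0.481) = 0.807803
d₁ = (ln(S₁/S₂) + (q₂ − q₁ + σ_eff²/2)T) / (σ_eff√T) = (ln(138.2/163.99) + (0.0 − 0.0 + 0.326273)·1.5225) / 0.996745 = 0.326710
d₂ = d₁ − σ_eff√T = 0.326710 − 0.996745 = -0.670035
N(d₁) = 0.628057,  N(d₂) = 0.251418
V = S₁·e^{−q₁T}·N(d₁) − S₂·e^{−q₂T}·N(d₂) = 86.797417 − 41.229999 = 45.567418
Key observation: r never enters — measured in units of ABC, the claim is a call on S₁/S₂ struck at 1, so only the dividend yields and σ_eff matter.
Δ₁ = e^{−q₁T}·N(d₁) = 0.628057;  Δ₂ = −e^{−q₂T}·N(d₂) = -0.251418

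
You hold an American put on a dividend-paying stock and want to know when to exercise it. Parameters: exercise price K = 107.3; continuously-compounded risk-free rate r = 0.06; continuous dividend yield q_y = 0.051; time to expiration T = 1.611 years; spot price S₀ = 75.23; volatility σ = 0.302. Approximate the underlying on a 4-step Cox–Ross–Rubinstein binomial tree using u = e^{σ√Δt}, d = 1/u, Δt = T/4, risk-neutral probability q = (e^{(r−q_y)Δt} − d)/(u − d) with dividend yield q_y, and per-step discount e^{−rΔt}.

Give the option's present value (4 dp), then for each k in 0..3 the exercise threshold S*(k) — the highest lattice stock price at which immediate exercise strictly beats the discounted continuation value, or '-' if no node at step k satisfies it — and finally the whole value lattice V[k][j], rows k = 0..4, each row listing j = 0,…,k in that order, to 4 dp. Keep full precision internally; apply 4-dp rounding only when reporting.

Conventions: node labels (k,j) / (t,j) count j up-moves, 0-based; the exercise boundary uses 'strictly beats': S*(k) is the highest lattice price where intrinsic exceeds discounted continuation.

Δt=0.40275  u=1.21126  d=0.82559  q=0.46165  discount=0.97612
step 4 (expiry): payoffs max(K−S,0) = 72.3499 56.0233 32.0700 0.0000 0.0000
step 3: (k=3,j=0): S=42.3335, K−S=64.9665, hold=63.2653 ⇒ V=64.9665 exercise | (k=3,j=1): S=62.1091, K−S=45.1909, hold=43.8918 ⇒ V=45.1909 exercise | (k=3,j=2): S=91.1227, K−S=16.1773, hold=16.8528 ⇒ V=16.8528 continue | (k=3,j=3): S=133.6897, K−S=0.0000, hold=0.0000 ⇒ V=0.0000 continue  boundary S*=62.1091
step 2: (k=2,j=0): S=51.2767, K−S=56.0233, hold=54.5040 ⇒ V=56.0233 exercise | (k=2,j=1): S=75.2300, K−S=32.0700, hold=31.3420 ⇒ V=32.0700 exercise | (k=2,j=2): S=110.3728, K−S=0.0000, hold=8.8561 ⇒ V=8.8561 continue  boundary S*=75.2300
step 1: (k=1,j=0): S=62.1091, K−S=45.1909, hold=43.8918 ⇒ V=45.1909 exercise | (k=1,j=1): S=91.1227, K−S=16.1773, hold=20.8435 ⇒ V=20.8435 continue  boundary S*=62.1091
step 0: (k=0,j=0): S=75.2300, K−S=32.0700, hold=33.1404 ⇒ V=33.1404 continue  boundary S*=-

price = 33.1404
boundary = - 62.1091 75.2300 62.1091
tree:
33.1404
45.1909 20.8435
56.0233 32.0700 8.8561
64.9665 45.1909 16.8528 0.0000
72.3499 56.0233 32.0700 0.0000 0.0000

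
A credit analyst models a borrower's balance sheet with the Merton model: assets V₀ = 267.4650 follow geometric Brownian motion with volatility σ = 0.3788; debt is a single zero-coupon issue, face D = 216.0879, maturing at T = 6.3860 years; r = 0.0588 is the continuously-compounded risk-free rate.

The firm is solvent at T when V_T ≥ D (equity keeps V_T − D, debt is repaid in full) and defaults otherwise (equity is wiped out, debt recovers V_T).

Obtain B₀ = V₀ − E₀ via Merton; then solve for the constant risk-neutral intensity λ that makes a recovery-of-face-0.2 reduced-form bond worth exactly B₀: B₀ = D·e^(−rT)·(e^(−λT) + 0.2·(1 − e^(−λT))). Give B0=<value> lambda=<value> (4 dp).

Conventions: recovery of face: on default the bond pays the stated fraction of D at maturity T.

With assets at 267.4650 and a single debt payment of 216.0879 at 6.3860 years:
d₁ = [ln(V₀/D) + (r + σ²/2)T] / (σ√T)
   = [ln(267.4650/216.0879) + (0.0588 + 0.5·0.3788²)·6.3860] / (0.3788·√6.3860)
   = [0.213303 + 0.833659] / 0.957248 = 1.093721
d₂ = d₁ − σ√T = 1.093721 − 0.957248 = 0.136473
N(d₁) = 0.862961,  N(d₂) = 0.554276,  e^(−rT) = 0.686948
E₀ = V₀·N(d₁) − D·e^(−rT)·N(d₂)
   = 267.4650·0.862961 − 216.0879·0.686948·0.554276 = 148.534540
B₀ = V₀ − E₀ = 267.4650 − 148.534540 = 118.930460
e^(−λT) = (B₀·e^(rT)/D − 0.2)/(1 − 0.2) = (118.9305·1.455714/216.0879 − 0.2)/0.8 = 0.75149549
λ = −ln(0.75149549)/6.3860 = 0.044737

B0=118.9305 lambda=0.0447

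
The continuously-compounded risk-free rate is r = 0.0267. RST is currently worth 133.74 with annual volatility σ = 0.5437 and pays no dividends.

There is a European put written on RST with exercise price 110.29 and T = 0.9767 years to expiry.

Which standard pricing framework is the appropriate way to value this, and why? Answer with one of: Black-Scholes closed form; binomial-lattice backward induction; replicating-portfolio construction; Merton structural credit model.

Key observation: everything needed for the exact continuous-time valuation of the European put on RST (strike 110.29) is given, and no feature rules the closed form out.

framework: Black-Scholes closed form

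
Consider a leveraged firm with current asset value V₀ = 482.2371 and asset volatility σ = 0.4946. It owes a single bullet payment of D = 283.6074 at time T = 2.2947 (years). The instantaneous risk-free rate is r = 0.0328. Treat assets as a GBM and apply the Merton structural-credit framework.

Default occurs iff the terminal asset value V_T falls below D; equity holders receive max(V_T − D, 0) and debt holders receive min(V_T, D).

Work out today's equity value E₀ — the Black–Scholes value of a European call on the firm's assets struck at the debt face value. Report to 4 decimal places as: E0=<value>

Apply the equity-as-call identities (strike 283.6074, horizon 2.2947 years):
d₁ = [ln(V₀/D) + (r + σ²/2)T] / (σ√T)
   = [ln(482.2371/283.6074) + (0.0328 + 0.5·0.4946²)·2.2947] / (0.4946·√2.2947)
   = [0.530845 + 0.355941] / 0.749233 = 1.183592
d₂ = d₁ − σ√T = 1.183592 − 0.749233 = 0.434359
N(d₁) = 0.881713,  N(d₂) = 0.667986,  e^(−rT) = 0.927497
E₀ = V₀·N(d₁) − D·e^(−rT)·N(d₂)
   = 482.2371·0.881713 − 283.6074·0.927497·0.667986 = 249.484263

E0=249.4843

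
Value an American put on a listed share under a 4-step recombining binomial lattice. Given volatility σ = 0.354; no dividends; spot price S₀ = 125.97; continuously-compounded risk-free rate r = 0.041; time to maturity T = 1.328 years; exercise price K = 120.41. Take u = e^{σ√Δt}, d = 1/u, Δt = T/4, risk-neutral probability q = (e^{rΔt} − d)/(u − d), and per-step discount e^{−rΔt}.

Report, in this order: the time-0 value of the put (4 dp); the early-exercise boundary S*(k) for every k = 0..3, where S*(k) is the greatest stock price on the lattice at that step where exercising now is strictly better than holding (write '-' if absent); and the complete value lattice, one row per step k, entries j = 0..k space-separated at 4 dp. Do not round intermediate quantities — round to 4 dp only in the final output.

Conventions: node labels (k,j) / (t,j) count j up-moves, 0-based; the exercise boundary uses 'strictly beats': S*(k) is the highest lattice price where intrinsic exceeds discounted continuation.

params: Δt=0.33200 u=1.22626 d=0.81548 q=0.48255 e^(-rΔt)=0.98648
t_4 payoffs: 64.7004 36.6381 0.0000 0.0000 0.0000
t_3: node(3,0) S=68.3147 payoff=52.0953 vs cont=50.4674 → 52.0953 [stop]  node(3,1) S=102.7266 payoff=17.6834 vs cont=18.7022 → 18.7022 [wait]  node(3,2) S=154.4726 payoff=0.0000 vs cont=0.0000 → 0.0000 [wait]  node(3,3) S=232.2843 payoff=0.0000 vs cont=0.0000 → 0.0000 [wait]  ⇒ S*(3)=68.3147
t_2: node(2,0) S=83.7719 payoff=36.6381 vs cont=35.4951 → 36.6381 [stop]  node(2,1) S=125.9700 payoff=0.0000 vs cont=9.5467 → 9.5467 [wait]  node(2,2) S=189.4243 payoff=0.0000 vs cont=0.0000 → 0.0000 [wait]  ⇒ S*(2)=83.7719
t_1: node(1,0) S=102.7266 payoff=17.6834 vs cont=23.2466 → 23.2466 [wait]  node(1,1) S=154.4726 payoff=0.0000 vs cont=4.8732 → 4.8732 [wait]  ⇒ S*(1)=-
t_0: node(0,0) S=125.9700 payoff=0.0000 vs cont=14.1862 → 14.1862 [wait]  ⇒ S*(0)=-

price = 14.1862
boundary = - - 83.7719 68.3147
tree:
14.1862
23.2466 4.8732
36.6381 9.5467 0.0000
52.0953 18.7022 0.0000 0.0000
64.7004 36.6381 0.0000 0.0000 0.0000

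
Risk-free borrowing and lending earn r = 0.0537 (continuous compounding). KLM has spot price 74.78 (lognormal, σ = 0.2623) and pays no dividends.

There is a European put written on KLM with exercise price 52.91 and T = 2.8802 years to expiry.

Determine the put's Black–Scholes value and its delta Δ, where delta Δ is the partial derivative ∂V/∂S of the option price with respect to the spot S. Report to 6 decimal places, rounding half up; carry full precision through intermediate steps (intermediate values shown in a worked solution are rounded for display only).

σ√T = 0.2623·√2.8802 = 0.445153
d₁ = (ln(S/K) + (r+σ²/2)T) / (σ√T) = (ln(74.78/52.91) + (0.0537+0.2623²/2)·2.8802) / 0.445153 = (0.345958 + 0.253747) / 0.445153 = 1.347189
d₂ = d₁ − σ√T = 1.347189 − 0.445153 = 0.902036
e^{−rT} = 0.856701
N(−d₁) = 0.088960,  N(−d₂) = 0.183519
Put price V = K·e^{−rT}·N(−d₂) − S·N(−d₁) = 8.318555 − 6.652407 = 1.666148
Δ = −N(−d₁) = -0.088960

price = 1.666148
Δ = -0.088960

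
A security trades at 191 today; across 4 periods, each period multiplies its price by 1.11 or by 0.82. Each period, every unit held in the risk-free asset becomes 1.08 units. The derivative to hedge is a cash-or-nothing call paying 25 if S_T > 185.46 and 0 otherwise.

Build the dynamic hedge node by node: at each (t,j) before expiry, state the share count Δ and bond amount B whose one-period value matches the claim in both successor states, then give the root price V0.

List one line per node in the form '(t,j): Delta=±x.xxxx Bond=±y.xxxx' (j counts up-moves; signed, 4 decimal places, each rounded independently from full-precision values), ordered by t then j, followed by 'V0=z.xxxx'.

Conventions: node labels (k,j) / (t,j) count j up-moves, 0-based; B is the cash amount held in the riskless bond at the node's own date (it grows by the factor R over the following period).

(0,0): Delta=0.0894 Bond=0.2810
(1,0): Delta=0.3793 Bond=-45.1061
(1,1): Delta=0.0647 Bond=5.5431
(2,0): Delta=0.0000 Bond=0.0000
(2,1): Delta=0.4116 Bond=-54.3355
(2,2): Delta=0.0351 Bond=12.9467
(3,0): Delta=0.0000 Bond=0.0000
(3,1): Delta=0.0000 Bond=0.0000
(3,2): Delta=0.4467 Bond=-65.4534
(3,3): Delta=0.0000 Bond=23.1481
V0=17.3523

Risk-neutral probability p* = (R−d)/(u−d) = (1.08−0.82)/(1.11−0.82) = 0.8966.
Payoffs at expiry: V(4,0)=0.0000, V(4,1)=0.0000, V(4,2)=0.0000, V(4,3)=25.0000, V(4,4)=25.0000
(3,0): S=105.3113. Δ = (V_up−V_dn)/(S_up−S_dn) = (0.0000−0.0000)/(116.8955−86.3553) = 0.0000. V = [p*·0.0000 + (1−p*)·0.0000]/1.08 = 0.0000. B = V − Δ·S = 0.0000.
(3,1): S=142.5555. Δ = (V_up−V_dn)/(S_up−S_dn) = (0.0000−0.0000)/(158.2366−116.8955) = 0.0000. V = [p*·0.0000 + (1−p*)·0.0000]/1.08 = 0.0000. B = V − Δ·S = 0.0000.
(3,2): S=192.9715. Δ = (V_up−V_dn)/(S_up−S_dn) = (25.0000−0.0000)/(214.1984−158.2366) = 0.4467. V = [p*·25.0000 + (1−p*)·0.0000]/1.08 = 20.7535. B = V − Δ·S = -65.4534.
(3,3): S=261.2175. Δ = (V_up−V_dn)/(S_up−S_dn) = (25.0000−25.0000)/(289.9514−214.1984) = 0.0000. V = [p*·25.0000 + (1−p*)·25.0000]/1.08 = 23.1481. B = V − Δ·S = 23.1481.
(2,0): S=128.4284. Δ = (V_up−V_dn)/(S_up−S_dn) = (0.0000−0.0000)/(142.5555−105.3113) = 0.0000. V = [p*·0.0000 + (1−p*)·0.0000]/1.08 = 0.0000. B = V − Δ·S = 0.0000.
(2,1): S=173.8482. Δ = (V_up−V_dn)/(S_up−S_dn) = (20.7535−0.0000)/(192.9715−142.5555) = 0.4116. V = [p*·20.7535 + (1−p*)·0.0000]/1.08 = 17.2283. B = V − Δ·S = -54.3355.
(2,2): S=235.3311. Δ = (V_up−V_dn)/(S_up−S_dn) = (23.1481−20.7535)/(261.2175−192.9715) = 0.0351. V = [p*·23.1481 + (1−p*)·20.7535]/1.08 = 21.2041. B = V − Δ·S = 12.9467.
(1,0): S=156.6200. Δ = (V_up−V_dn)/(S_up−S_dn) = (17.2283−0.0000)/(173.8482−128.4284) = 0.3793. V = [p*·17.2283 + (1−p*)·0.0000]/1.08 = 14.3019. B = V − Δ·S = -45.1061.
(1,1): S=212.0100. Δ = (V_up−V_dn)/(S_up−S_dn) = (21.2041−17.2283)/(235.3311−173.8482) = 0.0647. V = [p*·21.2041 + (1−p*)·17.2283]/1.08 = 19.2526. B = V − Δ·S = 5.5431.
(0,0): S=191.0000. Δ = (V_up−V_dn)/(S_up−S_dn) = (19.2526−14.3019)/(212.0100−156.6200) = 0.0894. V = [p*·19.2526 + (1−p*)·14.3019]/1.08 = 17.3523. B = V − Δ·S = 0.2810.
Check: Δ(0,0)·S0 + B(0,0) = 17.3523 = V0.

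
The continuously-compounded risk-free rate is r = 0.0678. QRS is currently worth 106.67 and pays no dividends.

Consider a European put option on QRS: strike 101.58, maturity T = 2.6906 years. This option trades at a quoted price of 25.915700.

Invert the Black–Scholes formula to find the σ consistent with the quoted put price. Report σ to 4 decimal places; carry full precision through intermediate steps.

sigma = 0.5986

At σ = 0.5986 the Black–Scholes value reproduces the quote:
σ√T = 0.5986·√2.6906 = 0.981886
d₁ = (ln(S/K) + (r+σ²/2)T) / (σ√T) = (ln(106.67/101.58) + (0.0678+0.5986²/2)·2.6906) / 0.981886 = (0.048893 + 0.664473) / 0.981886 = 0.726526
d₂ = d₁ − σ√T = 0.726526 − 0.981886 = -0.255360
e^{−rT} = 0.833249
N(−d₁) = 0.233758,  N(−d₂) = 0.600777
V = K·e^{−rT}·N(−d₂) − S·N(−d₁) = 50.850671 − 24.934971 = 25.915700 (the quoted price), and the Black–Scholes price is strictly increasing in σ, so σ is unique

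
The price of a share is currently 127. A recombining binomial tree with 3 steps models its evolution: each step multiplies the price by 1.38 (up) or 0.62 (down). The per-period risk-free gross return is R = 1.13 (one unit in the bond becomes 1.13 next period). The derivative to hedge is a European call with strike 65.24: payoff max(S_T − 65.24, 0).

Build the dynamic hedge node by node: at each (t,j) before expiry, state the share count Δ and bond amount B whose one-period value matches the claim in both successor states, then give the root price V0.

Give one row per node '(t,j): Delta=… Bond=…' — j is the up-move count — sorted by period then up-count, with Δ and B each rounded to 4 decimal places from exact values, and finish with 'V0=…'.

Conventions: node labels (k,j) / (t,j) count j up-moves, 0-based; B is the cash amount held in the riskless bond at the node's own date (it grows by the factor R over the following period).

(0,0): Delta=0.9693 Bond=-40.4524
(1,0): Delta=0.8299 Bond=-34.7334
(1,1): Delta=1.0000 Bond=-51.0925
(2,0): Delta=0.0574 Bond=-1.5377
(2,1): Delta=1.0000 Bond=-57.7345
(2,2): Delta=1.0000 Bond=-57.7345
V0=82.6481

The replicating-portfolio and risk-neutral prices coincide; use p* = (1.13−0.62)/(1.38−0.62) = 0.6711 for the latter.
Payoffs at expiry: V(3,0)=0.0000, V(3,1)=2.1299, V(3,2)=84.7125, V(3,3)=268.5251
  t=2,j=0: stock 48.8188 → up 67.3699 (V=2.1299), down 30.2677 (V=0.0000). Price 1.2649; hedge Δ=0.0574, bond B=-1.5377.
  t=2,j=1: stock 108.6612 → up 149.9525 (V=84.7125), down 67.3699 (V=2.1299). Price 50.9267; hedge Δ=1.0000, bond B=-57.7345.
  t=2,j=2: stock 241.8588 → up 333.7651 (V=268.5251), down 149.9525 (V=84.7125). Price 184.1243; hedge Δ=1.0000, bond B=-57.7345.
  t=1,j=0: stock 78.7400 → up 108.6612 (V=50.9267), down 48.8188 (V=1.2649). Price 30.6111; hedge Δ=0.8299, bond B=-34.7334.
  t=1,j=1: stock 175.2600 → up 241.8588 (V=184.1243), down 108.6612 (V=50.9267). Price 124.1675; hedge Δ=1.0000, bond B=-51.0925.
  t=0,j=0: stock 127.0000 → up 175.2600 (V=124.1675), down 78.7400 (V=30.6111). Price 82.6481; hedge Δ=0.9693, bond B=-40.4524.
Sanity check at the root: Δ(0,0)·S0 + B(0,0) reproduces V0 = 82.6481.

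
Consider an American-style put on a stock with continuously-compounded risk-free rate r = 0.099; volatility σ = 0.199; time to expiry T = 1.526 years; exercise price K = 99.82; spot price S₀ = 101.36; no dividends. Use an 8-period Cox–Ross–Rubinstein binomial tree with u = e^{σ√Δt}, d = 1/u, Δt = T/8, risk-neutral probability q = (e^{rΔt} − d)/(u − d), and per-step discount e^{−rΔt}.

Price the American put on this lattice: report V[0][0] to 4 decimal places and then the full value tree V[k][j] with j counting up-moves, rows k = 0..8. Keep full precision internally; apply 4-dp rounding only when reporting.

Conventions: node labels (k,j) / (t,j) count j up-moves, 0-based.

price = 4.6584
tree:
4.6584
8.3816 2.1987
14.6327 4.2702 0.8176
21.7240 8.0502 1.7581 0.1846
28.2249 14.6327 3.6957 0.4564 0.0000
34.1847 21.7240 7.5278 1.1284 0.0000 0.0000
39.6484 28.2249 14.6327 2.7899 0.0000 0.0000 0.0000
44.6573 34.1847 21.7240 6.8975 0.0000 0.0000 0.0000 0.0000
49.2492 39.6484 28.2249 14.6327 0.0000 0.0000 0.0000 0.0000 0.0000

Δt=0.19075, u=1.09080, d=0.91676, q=0.58782, disc=e^(-rΔt)=0.98129
k=8 terminal: V=max(K-S,0) → 49.2492 39.6484 28.2249 14.6327 0.0000 0.0000 0.0000 0.0000 0.0000
k=7: j=0 S=55.1627 intr=44.6573 cont=42.7900 V=44.6573[EX]; j=1 S=65.6353 intr=34.1847 cont=32.3174 V=34.1847[EX]; j=2 S=78.0960 intr=21.7240 cont=19.8566 V=21.7240[EX]; j=3 S=92.9225 intr=6.8975 cont=5.9185 V=6.8975[EX]; j=4 S=110.5637 intr=0.0000 cont=0.0000 V=0.0000[hold]; j=5 S=131.5541 intr=0.0000 cont=0.0000 V=0.0000[hold]; j=6 S=156.5294 intr=0.0000 cont=0.0000 V=0.0000[hold]; j=7 S=186.2464 intr=0.0000 cont=0.0000 V=0.0000[hold]
k=6: j=0 S=60.1716 intr=39.6484 cont=37.7811 V=39.6484[EX]; j=1 S=71.5951 intr=28.2249 cont=26.3576 V=28.2249[EX]; j=2 S=85.1873 intr=14.6327 cont=12.7654 V=14.6327[EX]; j=3 S=101.3600 intr=0.0000 cont=2.7899 V=2.7899[hold]; j=4 S=120.6031 intr=0.0000 cont=0.0000 V=0.0000[hold]; j=5 S=143.4994 intr=0.0000 cont=0.0000 V=0.0000[hold]; j=6 S=170.7426 intr=0.0000 cont=0.0000 V=0.0000[hold]
k=5: j=0 S=65.6353 intr=34.1847 cont=32.3174 V=34.1847[EX]; j=1 S=78.0960 intr=21.7240 cont=19.8566 V=21.7240[EX]; j=2 S=92.9225 intr=6.8975 cont=7.5278 V=7.5278[hold]; j=3 S=110.5637 intr=0.0000 cont=1.1284 V=1.1284[hold]; j=4 S=131.5541 intr=0.0000 cont=0.0000 V=0.0000[hold]; j=5 S=156.5294 intr=0.0000 cont=0.0000 V=0.0000[hold]
k=4: j=0 S=71.5951 intr=28.2249 cont=26.3576 V=28.2249[EX]; j=1 S=85.1873 intr=14.6327 cont=13.1289 V=14.6327[EX]; j=2 S=101.3600 intr=0.0000 cont=3.6957 V=3.6957[hold]; j=3 S=120.6031 intr=0.0000 cont=0.4564 V=0.4564[hold]; j=4 S=143.4994 intr=0.0000 cont=0.0000 V=0.0000[hold]
k=3: j=0 S=78.0960 intr=21.7240 cont=19.8566 V=21.7240[EX]; j=1 S=92.9225 intr=6.8975 cont=8.0502 V=8.0502[hold]; j=2 S=110.5637 intr=0.0000 cont=1.7581 V=1.7581[hold]; j=3 S=131.5541 intr=0.0000 cont=0.1846 V=0.1846[hold]
k=2: j=0 S=85.1873 intr=14.6327 cont=13.4303 V=14.6327[EX]; j=1 S=101.3600 intr=0.0000 cont=4.2702 V=4.2702[hold]; j=2 S=120.6031 intr=0.0000 cont=0.8176 V=0.8176[hold]
k=1: j=0 S=92.9225 intr=6.8975 cont=8.3816 V=8.3816[hold]; j=1 S=110.5637 intr=0.0000 cont=2.1987 V=2.1987[hold]
k=0: j=0 S=101.3600 intr=0.0000 cont=4.6584 V=4.6584[hold]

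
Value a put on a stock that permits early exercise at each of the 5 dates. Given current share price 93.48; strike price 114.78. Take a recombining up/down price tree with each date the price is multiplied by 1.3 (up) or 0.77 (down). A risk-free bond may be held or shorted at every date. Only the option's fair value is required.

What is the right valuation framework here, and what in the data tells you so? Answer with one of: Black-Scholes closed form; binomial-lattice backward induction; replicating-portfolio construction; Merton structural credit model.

Key observation: with exercise allowed before expiry on a discrete up/down model (5 steps from spot 93.48), the strike-114.78 put's value must be rolled back through the tree testing early exercise at each node.

framework: binomial-lattice backward induction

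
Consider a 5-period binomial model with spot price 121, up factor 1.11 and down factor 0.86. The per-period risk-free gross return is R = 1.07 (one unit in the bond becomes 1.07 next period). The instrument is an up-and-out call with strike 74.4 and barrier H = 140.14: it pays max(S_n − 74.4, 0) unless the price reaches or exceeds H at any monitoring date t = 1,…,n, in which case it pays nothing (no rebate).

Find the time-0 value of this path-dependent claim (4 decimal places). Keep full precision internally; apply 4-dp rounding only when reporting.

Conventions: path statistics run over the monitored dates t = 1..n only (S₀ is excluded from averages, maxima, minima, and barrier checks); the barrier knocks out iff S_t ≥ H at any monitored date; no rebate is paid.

price = 2.9747

Under the martingale measure an up-move has probability p* = 0.8400; value the claim as the probability-weighted average of per-path payoffs, discounted 5 periods at R = 1.07.
Enumerate all 2^5 = 32 price paths (U = up ×1.11, D = down ×0.86); each path with k up-moves has probability p*^k·(1−p*)^(5−k).
DDDDD: M=104.0600, payoff=0.0000, prob=0.000105
UDDDD: M=134.3100, payoff=0.0000, prob=0.000551
DUDDD: M=115.5066, payoff=0.0000, prob=0.000551
UUDDD: M=149.0841, payoff=0.0000, prob=0.002890
DDUDD: M=104.0600, payoff=0.0000, prob=0.000551
UDUDD: M=134.3100, payoff=20.4258, prob=0.002890
DUUDD: M=128.2123, payoff=20.4258, prob=0.002890
UUUDD: M=165.4834, payoff=0.0000, prob=0.015173
DDDUD: M=104.0600, payoff=0.0000, prob=0.000551
UDDUD: M=134.3100, payoff=20.4258, prob=0.002890
DUDUD: M=115.5066, payoff=20.4258, prob=0.002890
UUDUD: M=149.0841, payoff=0.0000, prob=0.015173
DDUUD: M=110.2626, payoff=20.4258, prob=0.002890
UDUUD: M=142.3157, payoff=0.0000, prob=0.015173
DUUUD: M=142.3157, payoff=0.0000, prob=0.015173
UUUUD: M=183.6865, payoff=0.0000, prob=0.079659
DDDDU: M=104.0600, payoff=0.0000, prob=0.000551
UDDDU: M=134.3100, payoff=20.4258, prob=0.002890
DUDDU: M=115.5066, payoff=20.4258, prob=0.002890
UUDDU: M=149.0841, payoff=0.0000, prob=0.015173
DDUDU: M=104.0600, payoff=20.4258, prob=0.002890
UDUDU: M=134.3100, payoff=47.9915, prob=0.015173
DUUDU: M=128.2123, payoff=47.9915, prob=0.015173
UUUDU: M=165.4834, payoff=0.0000, prob=0.079659
DDDUU: M=104.0600, payoff=20.4258, prob=0.002890
UDDUU: M=134.3100, payoff=47.9915, prob=0.015173
DUDUU: M=122.3915, payoff=47.9915, prob=0.015173
UUDUU: M=157.9704, payoff=0.0000, prob=0.079659
DDUUU: M=122.3915, payoff=47.9915, prob=0.015173
UDUUU: M=157.9704, payoff=0.0000, prob=0.079659
DUUUU: M=157.9704, payoff=0.0000, prob=0.079659
UUUUU: M=203.8920, payoff=0.0000, prob=0.418212
Price = Σ prob·payoff / R^5 = 4.172229 / 1.402552 = 2.9747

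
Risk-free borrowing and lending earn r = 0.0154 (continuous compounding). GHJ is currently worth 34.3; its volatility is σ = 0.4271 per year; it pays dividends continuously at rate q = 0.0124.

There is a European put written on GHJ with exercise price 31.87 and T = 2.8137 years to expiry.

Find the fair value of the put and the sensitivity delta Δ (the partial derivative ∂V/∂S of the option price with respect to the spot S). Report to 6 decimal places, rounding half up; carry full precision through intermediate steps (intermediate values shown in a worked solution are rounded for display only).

price = 7.657009
Δ = -0.307351

σ√T = 0.4271·√2.8137 = 0.716421
d₁ = (ln(S/K) + (r−q+σ²/2)T) / (σ√T) = (ln(34.3/31.87) + (0.0154−0.0124+0.4271²/2)·2.8137) / 0.716421 = (0.073480 + 0.265071) / 0.716421 = 0.472559
d₂ = d₁ − σ√T = 0.472559 − 0.716421 = -0.243863
e^{−rT} = 0.957594
e^{−qT} = 0.965712
N(−d₁) = 0.318264,  N(−d₂) = 0.596331
Put price V = K·e^{−rT}·N(−d₂) − S·e^{−qT}·N(−d₁) = 18.199160 − 10.542151 = 7.657009
Δ = −e^{−qT}·N(−d₁) = -0.307351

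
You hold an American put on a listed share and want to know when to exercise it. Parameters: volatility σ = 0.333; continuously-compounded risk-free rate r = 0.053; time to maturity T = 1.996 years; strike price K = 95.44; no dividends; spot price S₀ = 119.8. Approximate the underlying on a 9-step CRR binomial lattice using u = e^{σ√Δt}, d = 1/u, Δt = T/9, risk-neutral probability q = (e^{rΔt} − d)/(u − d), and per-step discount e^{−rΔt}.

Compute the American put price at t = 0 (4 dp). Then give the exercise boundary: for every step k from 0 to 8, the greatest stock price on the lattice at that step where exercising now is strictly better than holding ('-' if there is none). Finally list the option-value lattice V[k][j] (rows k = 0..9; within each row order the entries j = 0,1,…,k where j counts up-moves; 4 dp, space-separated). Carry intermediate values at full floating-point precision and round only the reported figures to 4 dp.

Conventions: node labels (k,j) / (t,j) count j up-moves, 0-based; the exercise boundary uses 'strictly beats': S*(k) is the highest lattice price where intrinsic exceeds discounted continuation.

price = 7.0955
boundary = - - - - 63.9781 54.6922 63.9781 54.6922 63.9781
tree:
7.0955
10.7608 3.5752
15.8939 5.8504 1.3703
22.7644 9.3568 2.4606 0.3057
31.4619 14.5517 4.3509 0.6166 0.0000
40.7478 21.8613 7.5409 1.2439 0.0000 0.0000
48.6860 31.4619 12.7185 2.5094 0.0000 0.0000 0.0000
55.4720 40.7478 20.6264 5.0620 0.0000 0.0000 0.0000 0.0000
61.2731 48.6860 31.4619 10.2115 0.0000 0.0000 0.0000 0.0000 0.0000
66.2321 55.4720 40.7478 20.5993 0.0000 0.0000 0.0000 0.0000 0.0000 0.0000

params: Δt=0.22178 u=1.16979 d=0.85486 q=0.49842 e^(-rΔt)=0.98831
t_9 payoffs: 66.2321 55.4720 40.7478 20.5993 0.0000 0.0000 0.0000 0.0000 0.0000 0.0000
t_8: node(8,0) S=34.1669 payoff=61.2731 vs cont=60.1578 → 61.2731 [stop]  node(8,1) S=46.7540 payoff=48.6860 vs cont=47.5707 → 48.6860 [stop]  node(8,2) S=63.9781 payoff=31.4619 vs cont=30.3466 → 31.4619 [stop]  node(8,3) S=87.5476 payoff=7.8924 vs cont=10.2115 → 10.2115 [wait]  node(8,4) S=119.8000 payoff=0.0000 vs cont=0.0000 → 0.0000 [wait]  node(8,5) S=163.9342 payoff=0.0000 vs cont=0.0000 → 0.0000 [wait]  node(8,6) S=224.3273 payoff=0.0000 vs cont=0.0000 → 0.0000 [wait]  node(8,7) S=306.9693 payoff=0.0000 vs cont=0.0000 → 0.0000 [wait]  node(8,8) S=420.0564 payoff=0.0000 vs cont=0.0000 → 0.0000 [wait]  ⇒ S*(8)=63.9781
t_7: node(7,0) S=39.9680 payoff=55.4720 vs cont=54.3567 → 55.4720 [stop]  node(7,1) S=54.6922 payoff=40.7478 vs cont=39.6326 → 40.7478 [stop]  node(7,2) S=74.8407 payoff=20.5993 vs cont=20.6264 → 20.6264 [wait]  node(7,3) S=102.4119 payoff=0.0000 vs cont=5.0620 → 5.0620 [wait]  node(7,4) S=140.1403 payoff=0.0000 vs cont=0.0000 → 0.0000 [wait]  node(7,5) S=191.7679 payoff=0.0000 vs cont=0.0000 → 0.0000 [wait]  node(7,6) S=262.4149 payoff=0.0000 vs cont=0.0000 → 0.0000 [wait]  node(7,7) S=359.0883 payoff=0.0000 vs cont=0.0000 → 0.0000 [wait]  ⇒ S*(7)=54.6922
t_6: node(6,0) S=46.7540 payoff=48.6860 vs cont=47.5707 → 48.6860 [stop]  node(6,1) S=63.9781 payoff=31.4619 vs cont=30.3600 → 31.4619 [stop]  node(6,2) S=87.5476 payoff=7.8924 vs cont=12.7185 → 12.7185 [wait]  node(6,3) S=119.8000 payoff=0.0000 vs cont=2.5094 → 2.5094 [wait]  node(6,4) S=163.9342 payoff=0.0000 vs cont=0.0000 → 0.0000 [wait]  node(6,5) S=224.3273 payoff=0.0000 vs cont=0.0000 → 0.0000 [wait]  node(6,6) S=306.9693 payoff=0.0000 vs cont=0.0000 → 0.0000 [wait]  ⇒ S*(6)=63.9781
t_5: node(5,0) S=54.6922 payoff=40.7478 vs cont=39.6326 → 40.7478 [stop]  node(5,1) S=74.8407 payoff=20.5993 vs cont=21.8613 → 21.8613 [wait]  node(5,2) S=102.4119 payoff=0.0000 vs cont=7.5409 → 7.5409 [wait]  node(5,3) S=140.1403 payoff=0.0000 vs cont=1.2439 → 1.2439 [wait]  node(5,4) S=191.7679 payoff=0.0000 vs cont=0.0000 → 0.0000 [wait]  node(5,5) S=262.4149 payoff=0.0000 vs cont=0.0000 → 0.0000 [wait]  ⇒ S*(5)=54.6922
t_4: node(4,0) S=63.9781 payoff=31.4619 vs cont=30.9683 → 31.4619 [stop]  node(4,1) S=87.5476 payoff=7.8924 vs cont=14.5517 → 14.5517 [wait]  node(4,2) S=119.8000 payoff=0.0000 vs cont=4.3509 → 4.3509 [wait]  node(4,3) S=163.9342 payoff=0.0000 vs cont=0.6166 → 0.6166 [wait]  node(4,4) S=224.3273 payoff=0.0000 vs cont=0.0000 → 0.0000 [wait]  ⇒ S*(4)=63.9781
t_3: node(3,0) S=74.8407 payoff=20.5993 vs cont=22.7644 → 22.7644 [wait]  node(3,1) S=102.4119 payoff=0.0000 vs cont=9.3568 → 9.3568 [wait]  node(3,2) S=140.1403 payoff=0.0000 vs cont=2.4606 → 2.4606 [wait]  node(3,3) S=191.7679 payoff=0.0000 vs cont=0.3057 → 0.3057 [wait]  ⇒ S*(3)=-
t_2: node(2,0) S=87.5476 payoff=7.8924 vs cont=15.8939 → 15.8939 [wait]  node(2,1) S=119.8000 payoff=0.0000 vs cont=5.8504 → 5.8504 [wait]  node(2,2) S=163.9342 payoff=0.0000 vs cont=1.3703 → 1.3703 [wait]  ⇒ S*(2)=-
t_1: node(1,0) S=102.4119 payoff=0.0000 vs cont=10.7608 → 10.7608 [wait]  node(1,1) S=140.1403 payoff=0.0000 vs cont=3.5752 → 3.5752 [wait]  ⇒ S*(1)=-
t_0: node(0,0) S=119.8000 payoff=0.0000 vs cont=7.0955 → 7.0955 [wait]  ⇒ S*(0)=-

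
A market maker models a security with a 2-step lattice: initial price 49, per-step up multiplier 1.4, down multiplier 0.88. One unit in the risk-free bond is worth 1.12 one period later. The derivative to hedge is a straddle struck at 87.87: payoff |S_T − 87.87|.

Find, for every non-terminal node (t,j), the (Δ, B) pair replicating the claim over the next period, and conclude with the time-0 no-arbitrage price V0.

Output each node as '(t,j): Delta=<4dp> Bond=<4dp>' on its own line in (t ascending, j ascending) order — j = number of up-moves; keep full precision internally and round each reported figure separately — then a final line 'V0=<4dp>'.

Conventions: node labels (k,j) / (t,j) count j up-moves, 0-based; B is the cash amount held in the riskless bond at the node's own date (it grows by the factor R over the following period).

(0,0): Delta=-0.7357 Bond=59.8752
(1,0): Delta=-1.0000 Bond=78.4554
(1,1): Delta=-0.5419 Bond=53.7658
V0=23.8242

Under the risk-neutral measure, an up-move has probability p* = (R−d)/(u−d) = 0.4615 and values discount at R = 1.12.
Terminal payoffs: V(2,0)=49.9244, V(2,1)=27.5020, V(2,2)=8.1700
Node (1,0) S=43.1200: V=(p*·27.5020+(1−p*)·49.9244)/1.12=35.3354; Δ=(27.5020−49.9244)/(60.3680−37.9456)=-1.0000; B=V−Δ·S=78.4554
Node (1,1) S=68.6000: V=(p*·8.1700+(1−p*)·27.5020)/1.12=16.5889; Δ=(8.1700−27.5020)/(96.0400−60.3680)=-0.5419; B=V−Δ·S=53.7658
Node (0,0) S=49.0000: V=(p*·16.5889+(1−p*)·35.3354)/1.12=23.8242; Δ=(16.5889−35.3354)/(68.6000−43.1200)=-0.7357; B=V−Δ·S=59.8752
Sanity check at the root: Δ(0,0)·S0 + B(0,0) reproduces V0 = 23.8242.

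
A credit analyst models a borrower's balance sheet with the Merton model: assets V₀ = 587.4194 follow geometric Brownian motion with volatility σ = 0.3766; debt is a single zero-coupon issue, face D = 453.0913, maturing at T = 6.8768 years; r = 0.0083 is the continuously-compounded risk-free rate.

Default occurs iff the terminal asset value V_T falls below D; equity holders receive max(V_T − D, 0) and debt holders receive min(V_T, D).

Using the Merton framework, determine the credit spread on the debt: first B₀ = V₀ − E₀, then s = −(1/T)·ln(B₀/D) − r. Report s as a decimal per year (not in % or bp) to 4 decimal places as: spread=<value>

With assets at 587.4194 and a single debt payment of 453.0913 at 6.8768 years:
d₁ = [ln(V₀/D) + (r + σ²/2)T] / (σ√T)
   = [ln(587.4194/453.0913) + (0.0083 + 0.5·0.3766²)·6.8768] / (0.3766·√6.8768)
   = [0.259645 + 0.544737] / 0.987583 = 0.814496
d₂ = d₁ − σ√T = 0.814496 − 0.987583 = -0.173086
N(d₁) = 0.792320,  N(d₂) = 0.431292,  e^(−rT) = 0.944521
E₀ = V₀·N(d₁) − D·e^(−rT)·N(d₂)
   = 587.4194·0.792320 − 453.0913·0.944521·0.431292 = 280.850826
B₀ = V₀ − E₀ = 587.4194 − 280.850826 = 306.568574
spread = −(1/T)·ln(B₀/D) − r = −(1/6.8768)·ln(306.568574/453.0913) − 0.0083 = 0.04850726

spread=0.0485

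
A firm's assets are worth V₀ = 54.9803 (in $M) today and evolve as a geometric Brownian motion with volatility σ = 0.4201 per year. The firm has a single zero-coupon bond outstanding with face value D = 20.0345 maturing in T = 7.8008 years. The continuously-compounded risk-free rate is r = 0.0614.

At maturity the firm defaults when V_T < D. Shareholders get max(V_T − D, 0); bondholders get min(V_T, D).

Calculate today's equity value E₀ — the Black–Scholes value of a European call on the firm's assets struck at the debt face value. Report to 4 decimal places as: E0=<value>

Apply the equity-as-call identities (strike 20.0345, horizon 7.8008 years):
d₁ = [ln(V₀/D) + (r + σ²/2)T] / (σ√T)
   = [ln(54.9803/20.0345) + (0.0614 + 0.5·0.4201²)·7.8008] / (0.4201·√7.8008)
   = [1.009519 + 1.167327] / 1.173336 = 1.855263
d₂ = d₁ − σ√T = 1.855263 − 1.173336 = 0.681928
N(d₁) = 0.968221,  N(d₂) = 0.752358,  e^(−rT) = 0.619422
E₀ = V₀·N(d₁) − D·e^(−rT)·N(d₂)
   = 54.9803·0.968221 − 20.0345·0.619422·0.752358 = 43.896454

E0=43.8965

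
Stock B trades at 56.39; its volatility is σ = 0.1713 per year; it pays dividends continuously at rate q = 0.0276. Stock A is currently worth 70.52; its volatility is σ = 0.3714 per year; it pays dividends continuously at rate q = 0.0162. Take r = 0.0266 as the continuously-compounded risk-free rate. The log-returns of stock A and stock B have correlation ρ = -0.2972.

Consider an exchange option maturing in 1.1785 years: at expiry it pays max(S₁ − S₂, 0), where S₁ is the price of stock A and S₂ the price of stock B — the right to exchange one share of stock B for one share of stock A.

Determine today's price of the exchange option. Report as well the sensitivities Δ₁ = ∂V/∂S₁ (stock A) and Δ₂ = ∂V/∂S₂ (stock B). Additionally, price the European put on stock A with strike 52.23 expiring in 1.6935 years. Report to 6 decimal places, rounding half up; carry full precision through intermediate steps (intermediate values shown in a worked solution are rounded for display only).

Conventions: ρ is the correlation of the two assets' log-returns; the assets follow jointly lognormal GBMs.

exchange price = 20.652506
Δ1 = 0.752183
Δ2 = -0.574418
price(stock A put K=52.23) = 4.270253

σ_eff = √(σ₁² + σ₂² − 2ρσ₁σ₂) = √(0.3714² + 0.1713² − 2·-0.2972·0.3714·0.1713) = 0.452877
d₁ = (ln(S₁/S₂) + (q₂ − q₁ + σ_eff²/2)T) / (σ_eff√T) = (ln(70.52/56.39) + (0.0276 − 0.0162 + 0.102549)·1.1785) / 0.491638 = 0.727961
d₂ = d₁ − σ_eff√T = 0.727961 − 0.491638 = 0.236323
N(d₁) = 0.766681,  N(d₂) = 0.593409
V = S₁·e^{−q₁T}·N(d₁) − S₂·e^{−q₂T}·N(d₂) = 53.043940 − 32.391434 = 20.652506
Δ₁ = e^{−q₁T}·N(d₁) = 0.752183;  Δ₂ = −e^{−q₂T}·N(d₂) = -0.574418
[vanilla: stock A put K=52.23]
σ√T = 0.3714·√1.6935 = 0.483320
d₁ = (ln(S/K) + (r−q+σ²/2)T) / (σ√T) = (ln(70.52/52.23) + (0.0266−0.0162+0.3714²/2)·1.6935) / 0.483320 = (0.300239 + 0.134411) / 0.483320 = 0.899303
d₂ = d₁ − σ√T = 0.899303 − 0.483320 = 0.415983
e^{−rT} = 0.955952
e^{−qT} = 0.972938
N(−d₁) = 0.184246,  N(−d₂) = 0.338711
price = K·e^{−rT}·N(−d₂) − S·e^{−qT}·N(−d₁) = 16.911648 − 12.641396 = 4.270253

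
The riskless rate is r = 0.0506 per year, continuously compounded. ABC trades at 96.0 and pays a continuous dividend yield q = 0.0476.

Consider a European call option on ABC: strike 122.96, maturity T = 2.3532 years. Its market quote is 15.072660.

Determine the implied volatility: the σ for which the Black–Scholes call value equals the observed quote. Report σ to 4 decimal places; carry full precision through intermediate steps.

At σ = 0.4291 the Black–Scholes value reproduces the quote:
σ√T = 0.4291·√2.3532 = 0.658246
d₁ = (ln(S/K) + (r−q+σ²/2)T) / (σ√T) = (ln(96.0/122.96) + (0.0506−0.0476+0.4291²/2)·2.3532) / 0.658246 = (-0.247511 + 0.223703) / 0.658246 = -0.036168
d₂ = d₁ − σ√T = -0.036168 − 0.658246 = -0.694414
e^{−rT} = 0.887744
e^{−qT} = 0.894033
N(d₁) = 0.485574,  N(d₂) = 0.243711
V = S·e^{−qT}·N(d₁) − K·e^{−rT}·N(d₂) = 41.675455 − 26.602795 = 15.072660 (the quoted price), and the Black–Scholes price is strictly increasing in σ, so σ is unique

sigma = 0.4291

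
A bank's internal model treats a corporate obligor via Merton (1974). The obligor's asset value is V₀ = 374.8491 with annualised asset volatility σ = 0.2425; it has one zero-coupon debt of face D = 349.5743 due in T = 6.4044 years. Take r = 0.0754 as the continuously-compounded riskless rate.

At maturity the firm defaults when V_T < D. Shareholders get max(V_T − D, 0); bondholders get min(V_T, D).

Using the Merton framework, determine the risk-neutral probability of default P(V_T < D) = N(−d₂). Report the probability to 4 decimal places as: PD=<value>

PD=0.2763

With assets at 374.8491 and a single debt payment of 349.5743 at 6.4044 years:
d₁ = [ln(V₀/D) + (r + σ²/2)T] / (σ√T)
   = [ln(374.8491/349.5743) + (0.0754 + 0.5·0.2425²)·6.4044] / (0.2425·√6.4044)
   = [0.069807 + 0.671201] / 0.613693 = 1.207459
d₂ = d₁ − σ√T = 1.207459 − 0.613693 = 0.593766
risk-neutral PD = N(−d₂) = N(-0.593766) = 0.276334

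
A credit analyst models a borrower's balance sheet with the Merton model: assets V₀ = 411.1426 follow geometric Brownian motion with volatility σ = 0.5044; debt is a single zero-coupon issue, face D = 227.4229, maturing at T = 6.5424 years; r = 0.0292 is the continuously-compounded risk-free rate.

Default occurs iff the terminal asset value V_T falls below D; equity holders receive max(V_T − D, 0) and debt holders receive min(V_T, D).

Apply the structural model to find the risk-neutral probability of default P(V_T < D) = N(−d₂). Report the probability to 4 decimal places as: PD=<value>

Apply the equity-as-call identities (strike 227.4229, horizon 6.5424 years):
d₁ = [ln(V₀/D) + (r + σ²/2)T] / (σ√T)
   = [ln(411.1426/227.4229) + (0.0292 + 0.5·0.5044²)·6.5424] / (0.5044·√6.5424)
   = [0.592129 + 1.023295] / 1.290160 = 1.252111
d₂ = d₁ − σ√T = 1.252111 − 1.290160 = -0.038049
risk-neutral PD = N(−d₂) = N(0.038049) = 0.515176

PD=0.5152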